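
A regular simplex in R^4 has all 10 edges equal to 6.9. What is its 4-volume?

For a regular n-simplex with edge a, V = (a^n / n!)·√((n+1)/2^n). With a=6.9, n=4: V ≈ 52.7971.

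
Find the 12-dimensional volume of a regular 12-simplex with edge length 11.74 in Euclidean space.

V = (11.74^12 / 12!) · √((12+1) / 2^12) ≈ 806.254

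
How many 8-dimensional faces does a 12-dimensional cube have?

Number of 8-faces = C(12,8) · 2^(12-8) = 495 · 16 = 7920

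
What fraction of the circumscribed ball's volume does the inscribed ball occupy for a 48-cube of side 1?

V_in/V_out = n^(-n/2) = 48^(-48/2) ≈ 4.469e-41.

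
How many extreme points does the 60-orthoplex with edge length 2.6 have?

The vertices are ±e_1, ..., ±e_60, so there are 2·60 = 120.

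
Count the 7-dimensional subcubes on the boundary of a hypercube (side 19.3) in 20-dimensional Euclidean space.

Number of 7-faces = C(20,7) · 2^(20-7) = 77520 · 8192 = 635043840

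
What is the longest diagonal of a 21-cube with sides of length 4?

Diagonal = √21 · 4 ≈ 18.3303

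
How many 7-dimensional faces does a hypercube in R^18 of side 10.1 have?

Number of 7-faces = C(18,7) · 2^(18-7) = 31824 · 2048 = 65175552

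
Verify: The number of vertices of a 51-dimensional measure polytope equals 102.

False. The 51-cube has 2^51 = 2251799813685248 vertices.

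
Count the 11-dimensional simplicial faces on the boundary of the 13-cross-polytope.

Number of 11-faces = 2^(11+1) · C(13,11+1) = 4096 · 13 = 53248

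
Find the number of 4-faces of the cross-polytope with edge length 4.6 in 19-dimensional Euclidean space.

Each 4-face is the convex hull of 5 vertices, one chosen as ±e_i from each of 5 distinct axes: 2^5·C(19,5) = 372096.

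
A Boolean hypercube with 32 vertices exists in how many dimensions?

Since 2^n = 32, we have n = 5.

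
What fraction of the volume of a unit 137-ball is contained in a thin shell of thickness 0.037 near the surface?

Shell fraction = 1 - (1-0.037)^137 ≈ 0.994288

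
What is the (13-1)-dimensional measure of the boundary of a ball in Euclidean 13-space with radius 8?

The surface area of an n-ball is 2π^(n/2) r^(n-1) / Γ(n/2). For n=13, r=8: 8796093022208·π^6/10395 ≈ 8.13513e+11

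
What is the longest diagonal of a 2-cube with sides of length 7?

||(7,7,...,7)|| = √(2)·7 ≈ 9.89949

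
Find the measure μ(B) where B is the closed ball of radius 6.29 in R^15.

V_15(6.29) = π^(15/2) · (6.29)^15 / Γ(15/2 + 1) ≈ 3.64074e+11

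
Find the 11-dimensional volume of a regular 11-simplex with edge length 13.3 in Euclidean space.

Volume = 13.3^11 · √(12/2^11) / 11! ≈ 4417.11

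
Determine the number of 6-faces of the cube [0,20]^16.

Number of 6-faces = C(16,6) · 2^(16-6) = 8008 · 1024 = 8200192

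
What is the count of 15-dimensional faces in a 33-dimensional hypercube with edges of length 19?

Number of 15-faces = C(33,15) · 2^(33-15) = 1037158320 · 262144 = 271884830638080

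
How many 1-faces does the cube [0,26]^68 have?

The 68-cube has n·2^(n-1) = 68·2^67 = 68·147573952589676412928 = 10035028776097996079104 edges.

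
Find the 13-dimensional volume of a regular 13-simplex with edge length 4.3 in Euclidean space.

V = (4.3^13 / 13!) · √((13+1) / 2^13) ≈ 0.00114072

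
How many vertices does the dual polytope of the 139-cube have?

Number of vertices = 2n = 278.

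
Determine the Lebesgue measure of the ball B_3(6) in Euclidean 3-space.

The n-ball volume is π^(n/2)·r^n/Γ(n/2+1). With n=3, r=6: V = 288·π ≈ 904.779.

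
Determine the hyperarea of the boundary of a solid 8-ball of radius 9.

The surface area of an n-ball is 2π^(n/2) r^(n-1) / Γ(n/2). For n=8, r=9: 1594323·π^4 ≈ 1.55302e+08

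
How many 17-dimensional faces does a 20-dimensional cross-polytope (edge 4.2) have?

f_17(20-orthoplex) = 2^18 · (20 choose 18) = 49807360.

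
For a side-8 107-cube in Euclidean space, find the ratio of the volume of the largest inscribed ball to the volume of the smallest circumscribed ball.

V_in/V_out = n^(-n/2) = 107^(-107/2) ≈ 2.67897e-109.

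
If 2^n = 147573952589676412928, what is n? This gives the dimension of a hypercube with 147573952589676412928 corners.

2^n = 147573952589676412928 ⇒ n = log_2(147573952589676412928) = 67.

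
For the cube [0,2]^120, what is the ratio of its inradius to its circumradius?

For an n-cube of any side s, the inradius is s/2 and the circumradius is s√n/2, so the ratio is 1/√120 ≈ 0.0912871.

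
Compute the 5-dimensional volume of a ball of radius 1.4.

Volume = π^{5/2}·(1.4)^5/Γ(7/2) ≈ 28.3099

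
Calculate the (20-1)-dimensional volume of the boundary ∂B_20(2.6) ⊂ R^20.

The surface area of an n-ball is 2π^(n/2) r^(n-1) / Γ(n/2). For n=20, r=2.6: 3.95603e+07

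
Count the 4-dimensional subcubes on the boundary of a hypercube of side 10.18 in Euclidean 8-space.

f_4(8-cube) = (8 choose 4) · 2^4 = 1120.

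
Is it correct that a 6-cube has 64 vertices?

True. The 6-cube has 2^6 = 64 vertices.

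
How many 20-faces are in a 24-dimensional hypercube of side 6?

An n-cube has C(n,k)·2^(n-k) k-faces. Here C(24,20)·2^4 = 10626·16 = 170016.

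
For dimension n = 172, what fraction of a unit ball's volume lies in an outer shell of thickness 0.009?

1 - (1-0.009)^172 ≈ 0.788812 ≈ 78.88%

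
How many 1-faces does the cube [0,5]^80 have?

An n-cube has n·2^(n-1) edges. With n = 80: 80·604462909807314587353088 = 48357032784585166988247040.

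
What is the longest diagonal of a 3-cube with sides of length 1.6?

The space diagonal of an n-cube of side s is s√n. Here 1.6·√3 ≈ 2.77128.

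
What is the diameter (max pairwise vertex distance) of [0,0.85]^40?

d = √(0.85² + 0.85² + ... + 0.85²) [40 terms] = √(40·0.85²) = 0.85√40 ≈ 5.37587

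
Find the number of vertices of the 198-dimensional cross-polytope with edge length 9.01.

The 198-dimensional cross-polytope has 2n = 2·198 = 396 vertices.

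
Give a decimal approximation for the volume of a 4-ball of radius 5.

Volume = π^{4/2}·(5)^4/Γ(3) = 625·π^2/2 ≈ 3084.25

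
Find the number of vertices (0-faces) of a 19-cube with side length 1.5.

Number of 0-faces = C(19,0) · 2^(19-0) = 1 · 524288 = 524288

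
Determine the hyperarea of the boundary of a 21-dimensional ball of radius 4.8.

The surface area of an n-ball is 2π^(n/2) r^(n-1) / Γ(n/2). For n=21, r=4.8: 1.23479e+13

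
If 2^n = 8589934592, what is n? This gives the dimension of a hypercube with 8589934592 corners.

n = log_2(8589934592) = 33.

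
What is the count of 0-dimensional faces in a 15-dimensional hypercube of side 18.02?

An n-cube has C(n,k)·2^(n-k) k-faces. Here C(15,0)·2^15 = 1·32768 = 32768.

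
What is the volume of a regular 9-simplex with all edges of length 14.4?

Volume = 14.4^9 · √(10/2^9) / 9! ≈ 10253.3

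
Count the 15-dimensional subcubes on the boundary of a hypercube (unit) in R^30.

Choose 15 of 30 axes to span the face (C(30,15) = 155117520 ways), then fix each of the remaining 15 coordinates at one of its two extreme values (2^15 = 32768 ways): 155117520·32768 = 5082890895360.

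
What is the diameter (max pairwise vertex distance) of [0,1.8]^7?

d = √(1.8² + 1.8² + ... + 1.8²) [7 terms] = √(7·1.8²) = 1.8√7 ≈ 4.76235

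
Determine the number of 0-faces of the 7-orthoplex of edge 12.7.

Number of 0-faces = 2^(0+1) · C(7,0+1) = 2 · 7 = 14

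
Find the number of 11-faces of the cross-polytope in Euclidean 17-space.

Each 11-face is the convex hull of 12 vertices, one chosen as ±e_i from each of 12 distinct axes: 2^12·C(17,12) = 25346048.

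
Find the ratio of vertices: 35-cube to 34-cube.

The 35-cube has 2^35 = 34359738368 vertices. The 34-cube has 2^34 = 17179869184 vertices. Ratio: 34359738368/17179869184 = 2.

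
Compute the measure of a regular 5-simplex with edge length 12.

Volume = 12^5 · √(6/2^5) / 5! ≈ 897.895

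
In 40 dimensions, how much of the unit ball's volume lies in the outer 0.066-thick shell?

1 - (1-0.066)^40 ≈ 0.934856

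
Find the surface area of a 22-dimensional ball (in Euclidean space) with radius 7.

|∂B_22(7)| = 79792266297612001·π^11/259200 ≈ 9.05679e+16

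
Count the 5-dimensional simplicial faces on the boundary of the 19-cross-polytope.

Each 5-face is the convex hull of 6 vertices, one chosen as ±e_i from each of 6 distinct axes: 2^6·C(19,6) = 1736448.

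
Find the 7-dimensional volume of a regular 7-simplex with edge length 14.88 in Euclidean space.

V_7 = √(8) · 14.88^7 / (7! · 2^(7/2)) ≈ 8011.8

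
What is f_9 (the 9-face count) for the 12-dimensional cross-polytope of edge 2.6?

f_9(12-orthoplex) = 2^10 · (12 choose 10) = 67584.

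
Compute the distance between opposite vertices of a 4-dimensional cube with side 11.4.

||(11.4,11.4,...,11.4)|| = √(4)·11.4 = 22.8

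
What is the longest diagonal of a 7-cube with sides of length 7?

The space diagonal of an n-cube of side s is s√n. Here 7·√7 ≈ 18.5203.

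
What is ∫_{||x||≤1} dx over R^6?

Volume = π^{6/2}·(1)^6/Γ(4) = π^3/6 ≈ 5.16771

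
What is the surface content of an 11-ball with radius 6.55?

|∂B_11(6.55)| ≈ 3.01239e+09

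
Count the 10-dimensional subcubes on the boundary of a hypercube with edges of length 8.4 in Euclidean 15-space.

Choose 10 of 15 axes to span the face (C(15,10) = 3003 ways), then fix each of the remaining 5 coordinates at one of its two extreme values (2^5 = 32 ways): 3003·32 = 96096.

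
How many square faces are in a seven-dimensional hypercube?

Number of 2-faces = C(7,2) · 2^(7-2) = 21 · 32 = 672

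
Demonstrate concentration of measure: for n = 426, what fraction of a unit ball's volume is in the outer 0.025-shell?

1 - (1-0.025)^426 ≈ 0.999979 ≈ 99.997930%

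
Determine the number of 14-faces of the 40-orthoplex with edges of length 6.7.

f_14(40-orthoplex) = 2^15 · (40 choose 15) = 1318104106795008.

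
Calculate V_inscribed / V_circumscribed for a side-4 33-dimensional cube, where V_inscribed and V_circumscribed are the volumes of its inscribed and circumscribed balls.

V_in / V_out = (r_in/r_out)^33 = (1/√33)^33 = 33^(-33/2) ≈ 8.80076e-26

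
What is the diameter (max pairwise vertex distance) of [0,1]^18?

Diagonal = √18 · 1 ≈ 4.24264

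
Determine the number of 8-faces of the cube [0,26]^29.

f_8(29-cube) = (29 choose 8) · 2^21 = 9001280471040.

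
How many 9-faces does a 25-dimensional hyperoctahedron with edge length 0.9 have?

Each 9-face is the convex hull of 10 vertices, one chosen as ±e_i from each of 10 distinct axes: 2^10·C(25,10) = 3347210240.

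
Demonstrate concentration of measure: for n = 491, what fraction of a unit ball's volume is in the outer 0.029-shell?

1 - (1-0.029)^491 ≈ 0.9999994696 ≈ 99.999947%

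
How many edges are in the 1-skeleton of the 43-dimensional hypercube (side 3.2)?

Number of 1-faces = C(43,1)·2^(43-1) = 43·4398046511104 = 189115999977472.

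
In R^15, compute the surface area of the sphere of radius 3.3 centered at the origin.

S = n·V_n(r)/r = 15·V_15(3.3)/3.3 (volume-to-surface relation), giving 1.03924e+08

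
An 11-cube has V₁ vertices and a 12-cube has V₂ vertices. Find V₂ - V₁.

V₁ = 2^11 = 2048. V₂ = 2^12 = 4096. V₂ - V₁ = 2048.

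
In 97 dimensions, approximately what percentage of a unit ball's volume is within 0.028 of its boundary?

1 - (1-0.028)^97 ≈ 0.936375 ≈ 93.64%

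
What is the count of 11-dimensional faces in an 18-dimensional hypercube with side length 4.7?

f_11(18-cube) = (18 choose 11) · 2^7 = 4073472.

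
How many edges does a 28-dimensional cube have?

An n-cube has n·2^(n-1) edges. With n = 28: 28·134217728 = 3758096384.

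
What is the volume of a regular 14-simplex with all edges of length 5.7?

V = (5.7^14 / 14!) · √((14+1) / 2^14) ≈ 0.013264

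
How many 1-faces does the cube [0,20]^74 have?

Each of the 2^74 = 18889465931478580854784 vertices has degree 74; total edges = 74·2^74/2 = 698910239464707491627008.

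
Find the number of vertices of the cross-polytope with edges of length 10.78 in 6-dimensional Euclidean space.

Number of 0-faces = 2^(0+1) · C(6,0+1) = 2 · 6 = 12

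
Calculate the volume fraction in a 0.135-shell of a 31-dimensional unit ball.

Shell fraction = 1 - (1-0.135)^31 ≈ 0.988844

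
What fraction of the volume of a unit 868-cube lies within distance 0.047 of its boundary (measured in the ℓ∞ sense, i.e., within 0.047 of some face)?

1 - (1 - 2·0.047)^868 = 1 - 0.906^868 ≈ 1 - 6.127e-38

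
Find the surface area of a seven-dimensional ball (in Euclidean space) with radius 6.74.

|∂B_7(6.74)| ≈ 3.10054e+06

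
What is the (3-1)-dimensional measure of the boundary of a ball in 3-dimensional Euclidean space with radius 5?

The surface area of an n-ball is 2π^(n/2) r^(n-1) / Γ(n/2). For n=3, r=5: 4πr² = 4π·(5)² ≈ 314.159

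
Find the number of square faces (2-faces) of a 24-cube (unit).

Choose 2 of 24 axes to span the face (C(24,2) = 276 ways), then fix each of the remaining 22 coordinates at one of its two extreme values (2^22 = 4194304 ways): 276·4194304 = 1157627904.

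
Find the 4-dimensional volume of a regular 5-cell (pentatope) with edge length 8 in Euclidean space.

V_4 = √(5) · 8^4 / (4! · 2^(4/2)) ≈ 95.4056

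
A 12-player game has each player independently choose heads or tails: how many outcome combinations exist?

The 12-cube has 2^12 = 4096 vertices.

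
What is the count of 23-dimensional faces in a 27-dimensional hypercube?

An n-cube has C(n,k)·2^(n-k) k-faces. Here C(27,23)·2^4 = 17550·16 = 280800.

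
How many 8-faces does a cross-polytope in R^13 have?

Number of 8-faces = 2^(8+1) · C(13,8+1) = 512 · 715 = 366080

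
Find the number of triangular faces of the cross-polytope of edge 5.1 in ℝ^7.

Each 2-face is the convex hull of 3 vertices, one chosen as ±e_i from each of 3 distinct axes: 2^3·C(7,3) = 280.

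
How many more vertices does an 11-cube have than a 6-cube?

The 11-cube has 2^11 = 2048 vertices. The 6-cube has 2^6 = 64 vertices. Difference: 2048 - 64 = 1984.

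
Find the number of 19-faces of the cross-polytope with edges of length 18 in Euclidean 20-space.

Number of 19-faces = 2^(19+1) · C(20,19+1) = 1048576 · 1 = 1048576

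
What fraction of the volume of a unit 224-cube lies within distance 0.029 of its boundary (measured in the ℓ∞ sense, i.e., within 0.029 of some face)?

1 - (1 - 2·0.029)^224 = 1 - 0.942^224 ≈ 0.9999984604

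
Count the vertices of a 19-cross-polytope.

Number of vertices = 2n = 38.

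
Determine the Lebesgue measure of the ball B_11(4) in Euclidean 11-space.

V_11(4) = π^(11/2) · (4)^11 / Γ(11/2 + 1) = 268435456·π^5/10395 ≈ 7.9025e+06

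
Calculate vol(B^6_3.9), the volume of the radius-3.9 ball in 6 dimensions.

V_6(3.9) = π^(6/2) · (3.9)^6 / Γ(6/2 + 1) ≈ 18183.9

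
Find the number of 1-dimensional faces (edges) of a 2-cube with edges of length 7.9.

Each of the 2^2 = 4 vertices has degree 2; total edges = 2·2^2/2 = 4.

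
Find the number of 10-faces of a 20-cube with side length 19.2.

An n-cube has C(n,k)·2^(n-k) k-faces. Here C(20,10)·2^10 = 184756·1024 = 189190144.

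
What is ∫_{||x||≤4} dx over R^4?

The n-ball volume is π^(n/2)·r^n/Γ(n/2+1). With n=4, r=4: V = 128·π^2 ≈ 1263.31.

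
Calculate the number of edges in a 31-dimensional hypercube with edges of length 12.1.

Number of 1-faces = C(31,1)·2^(31-1) = 31·1073741824 = 33285996544.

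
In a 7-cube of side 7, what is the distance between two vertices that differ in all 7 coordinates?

The space diagonal of an n-cube of side s is s√n. Here 7·√7 ≈ 18.5203.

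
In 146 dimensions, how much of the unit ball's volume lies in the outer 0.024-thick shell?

Shell fraction = 1 - (1-0.024)^146 ≈ 0.971181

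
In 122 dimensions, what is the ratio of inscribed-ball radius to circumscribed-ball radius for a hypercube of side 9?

Ratio = (s/2)/(s√122/2) = 122^(-1/2) ≈ 0.0905357.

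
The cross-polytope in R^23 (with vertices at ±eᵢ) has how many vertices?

Number of vertices = 2n = 46.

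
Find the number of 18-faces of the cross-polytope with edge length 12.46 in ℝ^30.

Number of 18-faces = 2^(18+1) · C(30,18+1) = 524288 · 54627300 = 28640437862400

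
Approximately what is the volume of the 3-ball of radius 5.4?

Volume = π^{3/2}·(5.4)^3/Γ(5/2) ≈ 659.584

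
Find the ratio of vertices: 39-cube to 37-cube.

The 39-cube has 2^39 = 549755813888 vertices. The 37-cube has 2^37 = 137438953472 vertices. Ratio: 549755813888/137438953472 = 4.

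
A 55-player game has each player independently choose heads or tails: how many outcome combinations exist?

Number of vertices = 2^55 = 36028797018963968.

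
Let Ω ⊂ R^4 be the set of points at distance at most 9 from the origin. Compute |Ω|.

The n-ball volume is π^(n/2)·r^n/Γ(n/2+1). With n=4, r=9: V = 6561·π^2/2 ≈ 32377.2.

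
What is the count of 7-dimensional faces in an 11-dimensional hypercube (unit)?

Choose 7 of 11 axes to span the face (C(11,7) = 330 ways), then fix each of the remaining 4 coordinates at one of its two extreme values (2^4 = 16 ways): 330·16 = 5280.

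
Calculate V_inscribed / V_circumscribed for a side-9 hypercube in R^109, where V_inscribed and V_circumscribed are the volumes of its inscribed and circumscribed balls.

V_in/V_out = n^(-n/2) = 109^(-109/2) ≈ 9.12548e-112.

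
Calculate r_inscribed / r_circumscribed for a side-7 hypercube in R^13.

r_in = 7/2 (half the side); r_out = 7√13/2 (half the diagonal). Ratio = 1/√13 ≈ 0.27735.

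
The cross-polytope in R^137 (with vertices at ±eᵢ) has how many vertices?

An n-cross-polytope has 2n vertices; here n = 137, giving 274.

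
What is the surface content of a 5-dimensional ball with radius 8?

The surface area of an n-ball is 2π^(n/2) r^(n-1) / Γ(n/2). For n=5, r=8: 32768·π^2/3 ≈ 107802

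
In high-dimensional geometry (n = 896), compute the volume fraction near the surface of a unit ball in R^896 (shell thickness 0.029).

1 - (1-0.029)^896 ≈ 1 - 3.535e-12 ≈ (100 - 3.54e-10)%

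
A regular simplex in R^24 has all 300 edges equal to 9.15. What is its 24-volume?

Volume = 9.15^24 · √(25/2^24) / 24! ≈ 0.000233352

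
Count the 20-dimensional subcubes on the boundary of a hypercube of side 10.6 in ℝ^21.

Number of 20-faces = C(21,20) · 2^(21-20) = 21 · 2 = 42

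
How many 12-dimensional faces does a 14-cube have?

f_12(14-cube) = (14 choose 12) · 2^2 = 364.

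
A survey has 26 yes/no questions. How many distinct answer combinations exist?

An n-cube has 2^n vertices; for n = 26 that is 2^26 = 67108864.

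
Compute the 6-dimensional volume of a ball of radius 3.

V = 243·π^3/2 ≈ 3767.26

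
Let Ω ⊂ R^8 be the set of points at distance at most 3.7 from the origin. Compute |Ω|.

Volume = π^{8/2}·(3.7)^8/Γ(5) ≈ 142561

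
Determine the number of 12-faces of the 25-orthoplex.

An n-cross-polytope has 2^(k+1)·C(n,k+1) k-faces. Here 2^13·C(25,13) = 8192·5200300 = 42600857600.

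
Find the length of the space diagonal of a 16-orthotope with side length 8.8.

The space diagonal of an n-cube of side s is s√n. Here 8.8·√16 = 35.2.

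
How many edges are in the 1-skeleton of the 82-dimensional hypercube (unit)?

An n-cube has n·2^(n-1) edges. With n = 82: 82·2417851639229258349412352 = 198263834416799184651812864.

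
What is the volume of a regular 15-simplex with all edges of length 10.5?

V_15 = √(16) · 10.5^15 / (15! · 2^(15/2)) ≈ 35.1297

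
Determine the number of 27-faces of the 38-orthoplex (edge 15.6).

f_27(38-orthoplex) = 2^28 · (38 choose 28) = 126898501358452736.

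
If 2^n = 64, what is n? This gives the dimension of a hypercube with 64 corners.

2^n = 64 ⇒ n = log_2(64) = 6.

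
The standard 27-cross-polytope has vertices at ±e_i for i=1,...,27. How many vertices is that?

An n-cross-polytope has 2n vertices; here n = 27, giving 54.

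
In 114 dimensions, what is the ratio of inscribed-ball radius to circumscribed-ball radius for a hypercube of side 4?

Ratio = (s/2)/(s√114/2) = 114^(-1/2) ≈ 0.0936586.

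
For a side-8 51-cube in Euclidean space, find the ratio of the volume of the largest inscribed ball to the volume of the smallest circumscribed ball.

V_in/V_out = n^(-n/2) = 51^(-51/2) ≈ 2.86392e-44.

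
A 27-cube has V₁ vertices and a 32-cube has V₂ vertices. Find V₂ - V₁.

V₁ = 2^27 = 134217728. V₂ = 2^32 = 4294967296. V₂ - V₁ = 4160749568.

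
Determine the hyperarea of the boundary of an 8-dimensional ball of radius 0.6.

|∂B_8(0.6)| ≈ 0.908944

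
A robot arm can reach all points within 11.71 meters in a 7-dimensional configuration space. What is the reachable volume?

The n-ball volume is π^(n/2)·r^n/Γ(n/2+1). With n=7, r=11.71: V ≈ 1.42652e+08.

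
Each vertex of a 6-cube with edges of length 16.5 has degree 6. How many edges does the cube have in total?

The 6-cube has n·2^(n-1) = 6·2^5 = 6·32 = 192 edges.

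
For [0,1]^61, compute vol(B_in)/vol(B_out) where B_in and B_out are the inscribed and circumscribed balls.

V_in / V_out = (r_in/r_out)^61 = (1/√61)^61 = 61^(-61/2) ≈ 3.52728e-55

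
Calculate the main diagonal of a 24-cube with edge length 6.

Diagonal = √24 · 6 ≈ 29.3939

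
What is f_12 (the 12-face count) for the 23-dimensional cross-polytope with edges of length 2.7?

Each 12-face is the convex hull of 13 vertices, one chosen as ±e_i from each of 13 distinct axes: 2^13·C(23,13) = 9372188672.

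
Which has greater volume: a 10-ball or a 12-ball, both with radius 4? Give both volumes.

V_10(4) ≈ 2.67404e+06. V_12(4) ≈ 2.2402e+07. The 12-ball is larger.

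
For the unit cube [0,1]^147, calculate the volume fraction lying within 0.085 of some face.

Shell fraction = 1 - (1-0.17)^147 ≈ 1 - 1.272e-12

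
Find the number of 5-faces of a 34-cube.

Number of 5-faces = C(34,5) · 2^(34-5) = 278256 · 536870912 = 149387552489472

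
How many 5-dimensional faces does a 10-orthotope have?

An n-cube has C(n,k)·2^(n-k) k-faces. Here C(10,5)·2^5 = 252·32 = 8064.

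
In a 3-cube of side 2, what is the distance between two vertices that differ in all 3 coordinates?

||(2,2,...,2)|| = √(3)·2 ≈ 3.4641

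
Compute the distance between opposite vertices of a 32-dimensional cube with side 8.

Diagonal = √32 · 8 ≈ 45.2548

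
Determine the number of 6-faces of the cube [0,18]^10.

Choose 6 of 10 axes to span the face (C(10,6) = 210 ways), then fix each of the remaining 4 coordinates at one of its two extreme values (2^4 = 16 ways): 210·16 = 3360.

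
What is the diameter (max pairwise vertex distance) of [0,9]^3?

||(9,9,...,9)|| = √(3)·9 ≈ 15.5885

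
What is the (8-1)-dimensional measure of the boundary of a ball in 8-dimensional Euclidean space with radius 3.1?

S_8(3.1) = 2·π^(8/2)·(3.1)^7 / Γ(8/2) ≈ 89332.6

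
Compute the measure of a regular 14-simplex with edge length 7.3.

V_14 = √(15) · 7.3^14 / (14! · 2^(14/2)) ≈ 0.423592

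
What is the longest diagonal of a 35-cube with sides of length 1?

||(1,1,...,1)|| = √(35)·1 ≈ 5.91608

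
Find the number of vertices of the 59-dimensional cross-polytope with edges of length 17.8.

An n-cross-polytope has 2n vertices; here n = 59, giving 118.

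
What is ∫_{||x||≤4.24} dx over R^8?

V_8(4.24) = π^(8/2) · (4.24)^8 / Γ(8/2 + 1) ≈ 423950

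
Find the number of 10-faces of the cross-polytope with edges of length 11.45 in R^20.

f_10(20-orthoplex) = 2^11 · (20 choose 11) = 343982080.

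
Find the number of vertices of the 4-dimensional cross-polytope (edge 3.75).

The vertices are ±e_1, ..., ±e_4, so there are 2·4 = 8.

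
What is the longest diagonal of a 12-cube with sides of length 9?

The space diagonal of an n-cube of side s is s√n. Here 9·√12 ≈ 31.1769.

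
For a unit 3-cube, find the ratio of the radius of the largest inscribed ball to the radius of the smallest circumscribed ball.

Ratio = (s/2)/(s√3/2) = 3^(-1/2) ≈ 0.57735.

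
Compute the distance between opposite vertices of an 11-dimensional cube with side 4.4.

The space diagonal of an n-cube of side s is s√n. Here 4.4·√11 ≈ 14.5931.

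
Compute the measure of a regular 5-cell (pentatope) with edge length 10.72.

For a regular n-simplex with edge a, V = (a^n / n!)·√((n+1)/2^n). With a=10.72, n=4: V ≈ 307.605.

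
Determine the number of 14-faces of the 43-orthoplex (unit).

Number of 14-faces = 2^(14+1) · C(43,14+1) = 32768 · 151532656696 = 4965422094614528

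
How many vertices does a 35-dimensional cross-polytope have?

The 35-dimensional cross-polytope has 2n = 2·35 = 70 vertices.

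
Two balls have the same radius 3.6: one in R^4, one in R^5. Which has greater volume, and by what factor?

V_4(3.6) ≈ 828.857, V_5(3.6) ≈ 3182.81. The 5-ball is larger by a factor of 3.84.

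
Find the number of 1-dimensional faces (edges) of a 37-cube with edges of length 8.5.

Number of 1-faces = C(37,1)·2^(37-1) = 37·68719476736 = 2542620639232.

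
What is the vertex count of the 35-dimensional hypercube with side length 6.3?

Each vertex is a binary string of length 35, so there are 2^35 = 34359738368.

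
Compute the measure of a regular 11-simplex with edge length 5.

Volume = 5^11 · √(12/2^11) / 11! ≈ 0.0936354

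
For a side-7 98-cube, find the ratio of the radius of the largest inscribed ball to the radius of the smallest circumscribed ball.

Ratio = (s/2)/(s√98/2) = 98^(-1/2) ≈ 0.101015.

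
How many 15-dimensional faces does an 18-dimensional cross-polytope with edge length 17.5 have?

Each 15-face is the convex hull of 16 vertices, one chosen as ±e_i from each of 16 distinct axes: 2^16·C(18,16) = 10027008.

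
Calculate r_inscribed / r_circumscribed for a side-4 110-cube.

For an n-cube of any side s, the inradius is s/2 and the circumradius is s√n/2, so the ratio is 1/√110 ≈ 0.0953463.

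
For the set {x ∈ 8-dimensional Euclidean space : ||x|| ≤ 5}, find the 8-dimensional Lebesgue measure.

V = 390625·π^4/24 ≈ 1.58543e+06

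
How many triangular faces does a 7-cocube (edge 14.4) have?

f_2(7-orthoplex) = 2^3 · (7 choose 3) = 280.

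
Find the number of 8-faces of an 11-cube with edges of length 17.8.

Choose 8 of 11 axes to span the face (C(11,8) = 165 ways), then fix each of the remaining 3 coordinates at one of its two extreme values (2^3 = 8 ways): 165·8 = 1320.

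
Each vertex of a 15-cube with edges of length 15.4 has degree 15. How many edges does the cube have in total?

The 15-cube has n·2^(n-1) = 15·2^14 = 15·16384 = 245760 edges.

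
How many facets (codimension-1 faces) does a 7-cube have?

An n-cube has C(n,k)·2^(n-k) k-faces. Here C(7,6)·2^1 = 7·2 = 14.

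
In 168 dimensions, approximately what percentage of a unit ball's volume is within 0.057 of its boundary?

1 - (1-0.057)^168 ≈ 0.999948 ≈ 99.9948%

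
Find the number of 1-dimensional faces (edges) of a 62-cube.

Number of 1-faces = C(62,1)·2^(62-1) = 62·2305843009213693952 = 142962266571249025024.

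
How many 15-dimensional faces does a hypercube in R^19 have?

f_15(19-cube) = (19 choose 15) · 2^4 = 62016.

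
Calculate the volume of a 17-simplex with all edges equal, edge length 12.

For a regular n-simplex with edge a, V = (a^n / n!)·√((n+1)/2^n). With a=12, n=17: V ≈ 73.0961.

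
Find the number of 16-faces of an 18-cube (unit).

Number of 16-faces = C(18,16) · 2^(18-16) = 153 · 4 = 612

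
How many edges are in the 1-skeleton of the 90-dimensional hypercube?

The 90-cube has n·2^(n-1) = 90·2^89 = 90·618970019642690137449562112 = 55707301767842112370460590080 edges.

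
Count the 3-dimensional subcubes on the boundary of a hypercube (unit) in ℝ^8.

Number of 3-faces = C(8,3) · 2^(8-3) = 56 · 32 = 1792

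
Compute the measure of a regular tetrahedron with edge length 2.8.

Volume = (√2/12) · 2.8³ = 2.58707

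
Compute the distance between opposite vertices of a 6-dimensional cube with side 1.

The space diagonal of an n-cube of side s is s√n. Here 1·√6 ≈ 2.44949.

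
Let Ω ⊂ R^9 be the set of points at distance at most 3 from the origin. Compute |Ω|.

Volume = π^{9/2}·(3)^9/Γ(11/2) = 23328·π^4/35 ≈ 64924.6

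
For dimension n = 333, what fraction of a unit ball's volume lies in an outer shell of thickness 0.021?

1 - (1-0.021)^333 ≈ 0.999148 ≈ 99.91%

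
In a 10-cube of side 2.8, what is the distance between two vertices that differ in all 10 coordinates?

d = √(2.8² + 2.8² + ... + 2.8²) [10 terms] = √(10·2.8²) = 2.8√10 ≈ 8.85438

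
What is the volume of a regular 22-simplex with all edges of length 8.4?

V = (8.4^22 / 22!) · √((22+1) / 2^22) ≈ 0.000449688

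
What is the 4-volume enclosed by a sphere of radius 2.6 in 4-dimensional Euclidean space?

The n-ball volume is π^(n/2)·r^n/Γ(n/2+1). With n=4, r=2.6: V ≈ 225.509.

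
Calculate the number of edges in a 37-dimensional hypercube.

An n-cube has n·2^(n-1) edges. With n = 37: 37·68719476736 = 2542620639232.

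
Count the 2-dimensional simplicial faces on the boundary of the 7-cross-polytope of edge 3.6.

Number of 2-faces = 2^(2+1) · C(7,2+1) = 8 · 35 = 280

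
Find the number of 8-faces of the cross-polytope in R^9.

f_8(9-orthoplex) = 2^9 · (9 choose 9) = 512.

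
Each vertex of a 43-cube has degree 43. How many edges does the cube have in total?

An n-cube has n·2^(n-1) edges. With n = 43: 43·4398046511104 = 189115999977472.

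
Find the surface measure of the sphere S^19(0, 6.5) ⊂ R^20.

The surface area of an n-ball is 2π^(n/2) r^(n-1) / Γ(n/2). For n=20, r=6.5: 1461920290375446110677·π^10/95126814720 ≈ 1.43919e+15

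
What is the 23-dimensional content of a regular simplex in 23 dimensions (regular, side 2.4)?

V_23 = √(24) · 2.4^23 / (23! · 2^(23/2)) ≈ 3.63601e-17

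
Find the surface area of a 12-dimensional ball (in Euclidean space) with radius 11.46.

|∂B_12(11.46)| ≈ 7.17429e+12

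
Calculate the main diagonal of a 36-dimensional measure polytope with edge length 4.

Diagonal = √36 · 4 = 24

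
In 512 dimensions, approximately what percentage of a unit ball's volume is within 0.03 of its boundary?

1 - (1-0.03)^512 ≈ 0.9999998313 ≈ 99.999983%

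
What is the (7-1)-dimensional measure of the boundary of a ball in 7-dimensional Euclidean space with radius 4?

S = n·V_n(r)/r = 7·V_7(4)/4 (volume-to-surface relation), giving 65536·π^3/15 ≈ 135468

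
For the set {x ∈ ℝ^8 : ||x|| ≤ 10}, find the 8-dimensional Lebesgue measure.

The n-ball volume is π^(n/2)·r^n/Γ(n/2+1). With n=8, r=10: V = 12500000·π^4/3 ≈ 4.05871e+08.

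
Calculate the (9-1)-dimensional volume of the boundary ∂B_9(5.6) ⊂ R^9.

S = n·V_n(r)/r = 9·V_9(5.6)/5.6 (volume-to-surface relation), giving 2.87121e+07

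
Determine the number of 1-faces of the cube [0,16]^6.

f_1(6-cube) = (6 choose 1) · 2^5 = 192.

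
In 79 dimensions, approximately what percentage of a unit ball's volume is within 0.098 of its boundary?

1 - (1-0.098)^79 ≈ 0.999711 ≈ 99.9711%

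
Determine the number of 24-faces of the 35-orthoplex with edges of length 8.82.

An n-cross-polytope has 2^(k+1)·C(n,k+1) k-faces. Here 2^25·C(35,25) = 33554432·183579396 = 6159902359683072.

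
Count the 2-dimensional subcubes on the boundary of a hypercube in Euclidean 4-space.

Number of 2-faces = C(4,2) · 2^(4-2) = 6 · 4 = 24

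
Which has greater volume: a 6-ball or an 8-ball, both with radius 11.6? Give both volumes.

V_6(11.6) ≈ 1.25906e+07. V_8(11.6) ≈ 1.33061e+09. The 8-ball is larger.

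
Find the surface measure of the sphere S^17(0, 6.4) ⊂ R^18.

The surface area of an n-ball is 2π^(n/2) r^(n-1) / Γ(n/2). For n=18, r=6.4: 7.49752e+13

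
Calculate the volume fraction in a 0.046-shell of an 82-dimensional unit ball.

Shell fraction = 1 - (1-0.046)^82 ≈ 0.978964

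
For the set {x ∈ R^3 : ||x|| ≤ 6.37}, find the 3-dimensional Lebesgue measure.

Volume = π^{3/2}·(6.37)^3/Γ(5/2) ≈ 1082.7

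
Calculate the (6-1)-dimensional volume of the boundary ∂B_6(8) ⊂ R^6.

S = n·V_n(r)/r = 6·V_6(8)/8 (volume-to-surface relation), giving 32768·π^3 ≈ 1.01601e+06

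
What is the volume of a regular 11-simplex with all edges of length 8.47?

Volume = 8.47^11 · √(12/2^11) / 11! ≈ 30.8665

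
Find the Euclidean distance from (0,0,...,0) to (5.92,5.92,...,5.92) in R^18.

||(5.92,5.92,...,5.92)|| = √(18)·5.92 ≈ 25.1164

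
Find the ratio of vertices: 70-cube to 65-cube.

The 70-cube has 2^70 = 1180591620717411303424 vertices. The 65-cube has 2^65 = 36893488147419103232 vertices. Ratio: 1180591620717411303424/36893488147419103232 = 32.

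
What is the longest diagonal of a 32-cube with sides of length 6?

The space diagonal of an n-cube of side s is s√n. Here 6·√32 ≈ 33.9411.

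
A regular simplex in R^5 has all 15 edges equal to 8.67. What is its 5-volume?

V = (8.67^5 / 5!) · √((5+1) / 2^5) ≈ 176.773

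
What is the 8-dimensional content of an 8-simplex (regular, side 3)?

V_8 = √(9) · 3^8 / (8! · 2^(8/2)) ≈ 0.0305106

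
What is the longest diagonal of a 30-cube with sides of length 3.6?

Diagonal = √30 · 3.6 ≈ 19.718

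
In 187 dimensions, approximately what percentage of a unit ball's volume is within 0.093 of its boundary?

1 - (1-0.093)^187 ≈ 0.9999999882 ≈ 99.999999%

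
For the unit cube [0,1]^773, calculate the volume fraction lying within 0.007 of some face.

1 - (1 - 2·0.007)^773 = 1 - 0.986^773 ≈ 0.999982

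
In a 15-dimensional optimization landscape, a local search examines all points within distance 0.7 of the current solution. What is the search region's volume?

V_15(0.7) = π^(15/2) · (0.7)^15 / Γ(15/2 + 1) ≈ 0.00181093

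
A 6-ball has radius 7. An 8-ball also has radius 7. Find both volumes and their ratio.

V_6(7) ≈ 607976. V_8(7) ≈ 2.33977e+07. Ratio V_6/V_8 ≈ 0.02598.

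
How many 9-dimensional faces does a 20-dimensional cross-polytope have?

Each 9-face is the convex hull of 10 vertices, one chosen as ±e_i from each of 10 distinct axes: 2^10·C(20,10) = 189190144.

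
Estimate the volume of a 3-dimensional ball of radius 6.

V_3(6) = π^(3/2) · (6)^3 / Γ(3/2 + 1) = 288·π ≈ 904.779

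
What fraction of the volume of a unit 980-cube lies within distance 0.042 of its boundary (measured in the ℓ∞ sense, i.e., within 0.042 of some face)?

The inner cube has side 1-2·0.042 = 0.916 and volume (0.916)^980 ≈ 4.545e-38, so the shell holds 1 - 4.545e-38 of the volume.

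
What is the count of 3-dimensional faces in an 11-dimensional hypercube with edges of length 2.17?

f_3(11-cube) = (11 choose 3) · 2^8 = 42240.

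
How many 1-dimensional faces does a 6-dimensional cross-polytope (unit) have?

Each 1-face is the convex hull of 2 vertices, one chosen as ±e_i from each of 2 distinct axes: 2^2·C(6,2) = 60.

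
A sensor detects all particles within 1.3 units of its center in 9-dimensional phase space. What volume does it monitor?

Volume = π^{9/2}·(1.3)^9/Γ(11/2) ≈ 34.979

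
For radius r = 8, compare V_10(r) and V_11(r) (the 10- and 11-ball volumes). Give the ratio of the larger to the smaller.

V_10(8) ≈ 2.73822e+09, V_11(8) ≈ 1.61843e+10. The 11-ball is larger by a factor of 5.911.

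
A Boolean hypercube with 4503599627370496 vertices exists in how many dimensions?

Since 2^n = 4503599627370496, we have n = 52.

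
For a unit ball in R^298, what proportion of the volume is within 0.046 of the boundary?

V(inner)/V(outer) = ((1-0.046)/1)^298 ≈ 8.043e-07, so the shell fraction is 0.9999991957.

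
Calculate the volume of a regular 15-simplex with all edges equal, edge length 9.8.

Volume = 9.8^15 · √(16/2^15) / 15! ≈ 12.4803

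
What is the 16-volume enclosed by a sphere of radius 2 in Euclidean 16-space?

The n-ball volume is π^(n/2)·r^n/Γ(n/2+1). With n=16, r=2: V = 512·π^8/315 ≈ 15422.6.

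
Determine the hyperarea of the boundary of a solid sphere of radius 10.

S = n·V_n(r)/r = 3·V_3(10)/10 (volume-to-surface relation), giving 4πr² = 4π·(10)² ≈ 1256.64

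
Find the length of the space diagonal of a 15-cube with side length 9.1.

||(9.1,9.1,...,9.1)|| = √(15)·9.1 ≈ 35.2441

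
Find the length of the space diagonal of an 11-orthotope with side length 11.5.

d = √(11.5² + 11.5² + ... + 11.5²) [11 terms] = √(11·11.5²) = 11.5√11 ≈ 38.1412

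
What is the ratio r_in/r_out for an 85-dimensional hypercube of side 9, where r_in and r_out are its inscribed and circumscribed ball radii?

Ratio = (s/2)/(s√85/2) = 85^(-1/2) ≈ 0.108465.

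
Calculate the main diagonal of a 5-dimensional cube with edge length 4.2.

d = √(4.2² + 4.2² + ... + 4.2²) [5 terms] = √(5·4.2²) = 4.2√5 ≈ 9.39149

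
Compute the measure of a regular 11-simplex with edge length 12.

V_11 = √(12) · 12^11 / (11! · 2^(11/2)) ≈ 1424.83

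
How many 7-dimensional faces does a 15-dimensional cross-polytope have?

An n-cross-polytope has 2^(k+1)·C(n,k+1) k-faces. Here 2^8·C(15,8) = 256·6435 = 1647360.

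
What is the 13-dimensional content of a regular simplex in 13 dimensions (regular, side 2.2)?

For a regular n-simplex with edge a, V = (a^n / n!)·√((n+1)/2^n). With a=2.2, n=13: V ≈ 1.87752e-07.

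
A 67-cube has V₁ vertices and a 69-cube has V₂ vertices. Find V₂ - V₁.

V₁ = 2^67 = 147573952589676412928. V₂ = 2^69 = 590295810358705651712. V₂ - V₁ = 442721857769029238784.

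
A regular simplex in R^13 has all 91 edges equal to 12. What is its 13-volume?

V_13 = √(14) · 12^13 / (13! · 2^(13/2)) ≈ 710.305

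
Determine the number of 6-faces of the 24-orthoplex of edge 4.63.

Number of 6-faces = 2^(6+1) · C(24,6+1) = 128 · 346104 = 44301312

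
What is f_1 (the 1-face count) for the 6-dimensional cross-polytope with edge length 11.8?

f_1(6-orthoplex) = 2^2 · (6 choose 2) = 60.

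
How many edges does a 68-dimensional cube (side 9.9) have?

The 68-cube has n·2^(n-1) = 68·2^67 = 68·147573952589676412928 = 10035028776097996079104 edges.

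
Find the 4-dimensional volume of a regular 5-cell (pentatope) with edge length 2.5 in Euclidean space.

V = (2.5^4 / 4!) · √((4+1) / 2^4) ≈ 0.909858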